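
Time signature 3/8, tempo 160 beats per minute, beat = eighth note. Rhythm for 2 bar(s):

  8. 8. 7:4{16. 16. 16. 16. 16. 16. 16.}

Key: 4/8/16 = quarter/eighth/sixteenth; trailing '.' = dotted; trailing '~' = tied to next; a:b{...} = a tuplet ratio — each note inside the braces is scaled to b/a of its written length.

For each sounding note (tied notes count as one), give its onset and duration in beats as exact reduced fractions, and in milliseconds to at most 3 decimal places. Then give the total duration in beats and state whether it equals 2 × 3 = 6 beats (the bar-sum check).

1) 0.0ms=0b +562.5ms=3/2b
2) 562.5ms=3/2b +562.5ms=3/2b
3) 1125.0ms=3b +160.714ms=3/7b
4) 1285.714ms=24/7b +160.714ms=3/7b
5) 1446.429ms=27/7b +160.714ms=3/7b
6) 1607.143ms=30/7b +160.714ms=3/7b
7) 1767.857ms=33/7b +160.714ms=3/7b
8) 1928.571ms=36/7b +160.714ms=3/7b
9) 2089.286ms=39/7b +160.714ms=3/7b
Σ=6b of 6 (160bpm 3/8) — PASS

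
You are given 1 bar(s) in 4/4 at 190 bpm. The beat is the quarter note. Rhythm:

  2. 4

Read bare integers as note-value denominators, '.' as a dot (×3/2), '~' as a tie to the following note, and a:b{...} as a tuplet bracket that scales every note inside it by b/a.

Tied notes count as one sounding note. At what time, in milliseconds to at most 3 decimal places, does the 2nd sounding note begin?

1. 0.0ms @ 0 + 947.368ms (3)
2. 947.368ms @ 3 + 315.789ms (1)

note 2 onset = 3b = 947.368ms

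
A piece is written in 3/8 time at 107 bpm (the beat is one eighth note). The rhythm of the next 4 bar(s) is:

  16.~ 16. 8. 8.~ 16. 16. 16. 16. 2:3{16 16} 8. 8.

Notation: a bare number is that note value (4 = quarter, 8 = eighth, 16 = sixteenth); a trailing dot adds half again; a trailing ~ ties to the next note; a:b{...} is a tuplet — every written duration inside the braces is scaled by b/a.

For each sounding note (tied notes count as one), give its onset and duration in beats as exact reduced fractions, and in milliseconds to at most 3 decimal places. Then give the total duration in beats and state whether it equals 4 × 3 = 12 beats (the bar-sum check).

1) 0.0ms=0b +841.121ms=3/2b
2) 841.121ms=3/2b +841.121ms=3/2b
3) 1682.243ms=3b +1261.682ms=9/4b
4) 2943.925ms=21/4b +420.561ms=3/4b
5) 3364.486ms=6b +420.561ms=3/4b
6) 3785.047ms=27/4b +420.561ms=3/4b
7) 4205.607ms=15/2b +420.561ms=3/4b
8) 4626.168ms=33/4b +420.561ms=3/4b
9) 5046.729ms=9b +841.121ms=3/2b
10) 5887.85ms=21/2b +841.121ms=3/2b
Σ=12b of 12 (107bpm 3/8) — PASS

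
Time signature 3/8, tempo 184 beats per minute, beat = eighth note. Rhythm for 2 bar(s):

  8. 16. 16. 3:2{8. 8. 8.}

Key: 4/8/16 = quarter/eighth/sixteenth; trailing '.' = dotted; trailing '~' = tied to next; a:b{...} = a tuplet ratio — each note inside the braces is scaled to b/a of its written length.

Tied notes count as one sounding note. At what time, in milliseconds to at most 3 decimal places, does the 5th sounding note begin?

note 5 onset = 4b = 1304.348ms

1. 0.0ms @ 0 + 489.13ms (3/2)
2. 489.13ms @ 3/2 + 244.565ms (3/4)
3. 733.696ms @ 9/4 + 244.565ms (3/4)
4. 978.261ms @ 3 + 326.087ms (1)
5. 1304.348ms @ 4 + 326.087ms (1)
6. 1630.435ms @ 5 + 326.087ms (1)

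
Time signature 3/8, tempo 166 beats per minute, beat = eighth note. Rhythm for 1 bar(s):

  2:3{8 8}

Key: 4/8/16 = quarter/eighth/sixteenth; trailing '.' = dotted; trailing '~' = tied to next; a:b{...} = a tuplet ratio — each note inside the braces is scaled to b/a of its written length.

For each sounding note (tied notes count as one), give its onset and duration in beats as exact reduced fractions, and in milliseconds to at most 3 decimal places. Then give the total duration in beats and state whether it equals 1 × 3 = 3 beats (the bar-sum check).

1) 0.0ms=0b +542.169ms=3/2b
2) 542.169ms=3/2b +542.169ms=3/2b
Σ=3b of 3 (166bpm 3/8) — PASS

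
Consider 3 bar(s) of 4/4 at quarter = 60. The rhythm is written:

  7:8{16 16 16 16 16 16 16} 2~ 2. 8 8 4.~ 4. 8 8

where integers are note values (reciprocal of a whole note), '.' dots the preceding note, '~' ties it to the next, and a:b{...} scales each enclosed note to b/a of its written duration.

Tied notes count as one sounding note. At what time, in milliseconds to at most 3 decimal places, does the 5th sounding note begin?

note 5 onset = 8/7b = 1142.857ms

1. 0.0ms @ 0 + 285.714ms (2/7)
2. 285.714ms @ 2/7 + 285.714ms (2/7)
3. 571.429ms @ 4/7 + 285.714ms (2/7)
4. 857.143ms @ 6/7 + 285.714ms (2/7)
5. 1142.857ms @ 8/7 + 285.714ms (2/7)
6. 1428.571ms @ 10/7 + 285.714ms (2/7)
7. 1714.286ms @ 12/7 + 285.714ms (2/7)
8. 2000.0ms @ 2 + 5000.0ms (5)
9. 7000.0ms @ 7 + 500.0ms (1/2)
10. 7500.0ms @ 15/2 + 500.0ms (1/2)
11. 8000.0ms @ 8 + 3000.0ms (3)
12. 11000.0ms @ 11 + 500.0ms (1/2)
13. 11500.0ms @ 23/2 + 500.0ms (1/2)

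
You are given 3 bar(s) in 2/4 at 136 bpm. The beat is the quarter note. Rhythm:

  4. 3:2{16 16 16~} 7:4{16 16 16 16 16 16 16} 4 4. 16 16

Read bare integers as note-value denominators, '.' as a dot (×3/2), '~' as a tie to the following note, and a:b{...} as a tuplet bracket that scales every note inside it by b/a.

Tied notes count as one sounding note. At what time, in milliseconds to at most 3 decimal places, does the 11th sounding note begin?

note 11 onset = 3b = 1323.529ms

1. 0.0ms @ 0 + 661.765ms (3/2)
2. 661.765ms @ 3/2 + 73.529ms (1/6)
3. 735.294ms @ 5/3 + 73.529ms (1/6)
4. 808.824ms @ 11/6 + 136.555ms (13/42)
5. 945.378ms @ 15/7 + 63.025ms (1/7)
6. 1008.403ms @ 16/7 + 63.025ms (1/7)
7. 1071.429ms @ 17/7 + 63.025ms (1/7)
8. 1134.454ms @ 18/7 + 63.025ms (1/7)
9. 1197.479ms @ 19/7 + 63.025ms (1/7)
10. 1260.504ms @ 20/7 + 63.025ms (1/7)
11. 1323.529ms @ 3 + 441.176ms (1)
12. 1764.706ms @ 4 + 661.765ms (3/2)
13. 2426.471ms @ 11/2 + 110.294ms (1/4)
14. 2536.765ms @ 23/4 + 110.294ms (1/4)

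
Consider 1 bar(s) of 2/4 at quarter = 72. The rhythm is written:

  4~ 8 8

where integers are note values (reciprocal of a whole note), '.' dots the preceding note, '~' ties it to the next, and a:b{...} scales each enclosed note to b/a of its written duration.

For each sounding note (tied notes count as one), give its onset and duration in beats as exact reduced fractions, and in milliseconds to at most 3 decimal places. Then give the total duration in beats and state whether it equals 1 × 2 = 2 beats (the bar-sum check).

1) 0.0ms=0b +1250.0ms=3/2b
2) 1250.0ms=3/2b +416.667ms=1/2b
Σ=2b of 2 (72bpm 2/4) — PASS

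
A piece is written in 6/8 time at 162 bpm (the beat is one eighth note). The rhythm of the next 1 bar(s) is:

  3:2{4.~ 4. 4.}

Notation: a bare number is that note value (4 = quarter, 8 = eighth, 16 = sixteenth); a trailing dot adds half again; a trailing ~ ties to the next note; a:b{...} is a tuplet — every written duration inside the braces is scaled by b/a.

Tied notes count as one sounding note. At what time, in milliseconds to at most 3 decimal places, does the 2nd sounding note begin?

1. 0.0ms @ 0 + 1481.481ms (4)
2. 1481.481ms @ 4 + 740.741ms (2)

note 2 onset = 4b = 1481.481ms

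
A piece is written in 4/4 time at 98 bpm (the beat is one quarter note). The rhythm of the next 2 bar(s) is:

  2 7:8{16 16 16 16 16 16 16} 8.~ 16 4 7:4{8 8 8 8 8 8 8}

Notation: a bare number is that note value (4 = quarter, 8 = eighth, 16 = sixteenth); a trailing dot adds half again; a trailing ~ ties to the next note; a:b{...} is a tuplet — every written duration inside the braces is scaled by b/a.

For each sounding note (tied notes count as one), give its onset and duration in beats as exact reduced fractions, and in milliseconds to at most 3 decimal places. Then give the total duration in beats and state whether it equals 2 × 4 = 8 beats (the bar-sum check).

1) 0.0ms=0b +1224.49ms=2b
2) 1224.49ms=2b +174.927ms=2/7b
3) 1399.417ms=16/7b +174.927ms=2/7b
4) 1574.344ms=18/7b +174.927ms=2/7b
5) 1749.271ms=20/7b +174.927ms=2/7b
6) 1924.198ms=22/7b +174.927ms=2/7b
7) 2099.125ms=24/7b +174.927ms=2/7b
8) 2274.052ms=26/7b +174.927ms=2/7b
9) 2448.98ms=4b +612.245ms=1b
10) 3061.224ms=5b +612.245ms=1b
11) 3673.469ms=6b +174.927ms=2/7b
12) 3848.397ms=44/7b +174.927ms=2/7b
13) 4023.324ms=46/7b +174.927ms=2/7b
14) 4198.251ms=48/7b +174.927ms=2/7b
15) 4373.178ms=50/7b +174.927ms=2/7b
16) 4548.105ms=52/7b +174.927ms=2/7b
17) 4723.032ms=54/7b +174.927ms=2/7b
Σ=8b of 8 (98bpm 4/4) — PASS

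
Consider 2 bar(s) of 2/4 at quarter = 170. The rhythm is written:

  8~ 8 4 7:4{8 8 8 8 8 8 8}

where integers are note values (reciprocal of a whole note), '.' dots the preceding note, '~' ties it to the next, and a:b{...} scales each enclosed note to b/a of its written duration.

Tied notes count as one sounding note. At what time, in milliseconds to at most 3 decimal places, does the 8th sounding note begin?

note 8 onset = 24/7b = 1210.084ms

1. 0.0ms @ 0 + 352.941ms (1)
2. 352.941ms @ 1 + 352.941ms (1)
3. 705.882ms @ 2 + 100.84ms (2/7)
4. 806.723ms @ 16/7 + 100.84ms (2/7)
5. 907.563ms @ 18/7 + 100.84ms (2/7)
6. 1008.403ms @ 20/7 + 100.84ms (2/7)
7. 1109.244ms @ 22/7 + 100.84ms (2/7)
8. 1210.084ms @ 24/7 + 100.84ms (2/7)
9. 1310.924ms @ 26/7 + 100.84ms (2/7)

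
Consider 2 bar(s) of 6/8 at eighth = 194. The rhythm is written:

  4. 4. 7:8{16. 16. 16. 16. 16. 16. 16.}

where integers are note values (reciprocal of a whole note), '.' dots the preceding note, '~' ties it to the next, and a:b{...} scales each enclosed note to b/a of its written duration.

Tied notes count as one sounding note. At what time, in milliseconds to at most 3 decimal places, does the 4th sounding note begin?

note 4 onset = 48/7b = 2120.766ms

1. 0.0ms @ 0 + 927.835ms (3)
2. 927.835ms @ 3 + 927.835ms (3)
3. 1855.67ms @ 6 + 265.096ms (6/7)
4. 2120.766ms @ 48/7 + 265.096ms (6/7)
5. 2385.862ms @ 54/7 + 265.096ms (6/7)
6. 2650.957ms @ 60/7 + 265.096ms (6/7)
7. 2916.053ms @ 66/7 + 265.096ms (6/7)
8. 3181.149ms @ 72/7 + 265.096ms (6/7)
9. 3446.244ms @ 78/7 + 265.096ms (6/7)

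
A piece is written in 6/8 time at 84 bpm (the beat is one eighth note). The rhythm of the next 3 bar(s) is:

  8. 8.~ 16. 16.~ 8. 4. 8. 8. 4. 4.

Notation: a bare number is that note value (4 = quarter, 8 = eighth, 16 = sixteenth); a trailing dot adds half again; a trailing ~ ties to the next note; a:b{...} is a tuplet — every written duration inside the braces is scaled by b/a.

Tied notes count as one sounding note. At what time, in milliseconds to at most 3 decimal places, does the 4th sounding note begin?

1. 0.0ms @ 0 + 1071.429ms (3/2)
2. 1071.429ms @ 3/2 + 1607.143ms (9/4)
3. 2678.571ms @ 15/4 + 1607.143ms (9/4)
4. 4285.714ms @ 6 + 2142.857ms (3)
5. 6428.571ms @ 9 + 1071.429ms (3/2)
6. 7500.0ms @ 21/2 + 1071.429ms (3/2)
7. 8571.429ms @ 12 + 2142.857ms (3)
8. 10714.286ms @ 15 + 2142.857ms (3)

note 4 onset = 6b = 4285.714ms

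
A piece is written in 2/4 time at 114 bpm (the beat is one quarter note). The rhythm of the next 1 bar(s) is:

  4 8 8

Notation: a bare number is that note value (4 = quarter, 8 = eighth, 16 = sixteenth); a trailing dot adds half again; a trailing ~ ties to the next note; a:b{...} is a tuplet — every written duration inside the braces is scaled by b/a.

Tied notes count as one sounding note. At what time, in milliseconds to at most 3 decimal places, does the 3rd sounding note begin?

note 3 onset = 3/2b = 789.474ms

1. 0.0ms @ 0 + 526.316ms (1)
2. 526.316ms @ 1 + 263.158ms (1/2)
3. 789.474ms @ 3/2 + 263.158ms (1/2)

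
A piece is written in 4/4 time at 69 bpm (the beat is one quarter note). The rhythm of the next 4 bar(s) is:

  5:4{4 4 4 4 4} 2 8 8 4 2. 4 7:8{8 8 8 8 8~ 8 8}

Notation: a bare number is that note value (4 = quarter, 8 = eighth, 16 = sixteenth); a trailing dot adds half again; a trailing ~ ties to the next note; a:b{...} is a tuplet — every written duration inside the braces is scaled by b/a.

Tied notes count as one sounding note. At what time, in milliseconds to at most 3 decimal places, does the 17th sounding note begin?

note 17 onset = 108/7b = 13416.149ms

1. 0.0ms @ 0 + 695.652ms (4/5)
2. 695.652ms @ 4/5 + 695.652ms (4/5)
3. 1391.304ms @ 8/5 + 695.652ms (4/5)
4. 2086.957ms @ 12/5 + 695.652ms (4/5)
5. 2782.609ms @ 16/5 + 695.652ms (4/5)
6. 3478.261ms @ 4 + 1739.13ms (2)
7. 5217.391ms @ 6 + 434.783ms (1/2)
8. 5652.174ms @ 13/2 + 434.783ms (1/2)
9. 6086.957ms @ 7 + 869.565ms (1)
10. 6956.522ms @ 8 + 2608.696ms (3)
11. 9565.217ms @ 11 + 869.565ms (1)
12. 10434.783ms @ 12 + 496.894ms (4/7)
13. 10931.677ms @ 88/7 + 496.894ms (4/7)
14. 11428.571ms @ 92/7 + 496.894ms (4/7)
15. 11925.466ms @ 96/7 + 496.894ms (4/7)
16. 12422.36ms @ 100/7 + 993.789ms (8/7)
17. 13416.149ms @ 108/7 + 496.894ms (4/7)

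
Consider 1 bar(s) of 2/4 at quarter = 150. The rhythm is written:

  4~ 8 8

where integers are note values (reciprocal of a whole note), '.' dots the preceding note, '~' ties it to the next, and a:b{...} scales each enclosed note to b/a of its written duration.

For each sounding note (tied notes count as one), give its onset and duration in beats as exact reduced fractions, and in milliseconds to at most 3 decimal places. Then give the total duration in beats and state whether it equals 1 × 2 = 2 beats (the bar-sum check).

1) 0.0ms=0b +600.0ms=3/2b
2) 600.0ms=3/2b +200.0ms=1/2b
Σ=2b of 2 (150bpm 2/4) — PASS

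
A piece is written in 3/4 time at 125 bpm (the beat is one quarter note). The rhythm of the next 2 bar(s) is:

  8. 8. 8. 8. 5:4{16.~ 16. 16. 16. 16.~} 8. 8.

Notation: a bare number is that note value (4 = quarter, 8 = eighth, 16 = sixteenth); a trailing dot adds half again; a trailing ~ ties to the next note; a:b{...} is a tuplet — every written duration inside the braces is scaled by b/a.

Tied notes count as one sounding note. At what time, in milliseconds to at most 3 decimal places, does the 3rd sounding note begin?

note 3 onset = 3/2b = 720.0ms

1. 0.0ms @ 0 + 360.0ms (3/4)
2. 360.0ms @ 3/4 + 360.0ms (3/4)
3. 720.0ms @ 3/2 + 360.0ms (3/4)
4. 1080.0ms @ 9/4 + 360.0ms (3/4)
5. 1440.0ms @ 3 + 288.0ms (3/5)
6. 1728.0ms @ 18/5 + 144.0ms (3/10)
7. 1872.0ms @ 39/10 + 144.0ms (3/10)
8. 2016.0ms @ 21/5 + 504.0ms (21/20)
9. 2520.0ms @ 21/4 + 360.0ms (3/4)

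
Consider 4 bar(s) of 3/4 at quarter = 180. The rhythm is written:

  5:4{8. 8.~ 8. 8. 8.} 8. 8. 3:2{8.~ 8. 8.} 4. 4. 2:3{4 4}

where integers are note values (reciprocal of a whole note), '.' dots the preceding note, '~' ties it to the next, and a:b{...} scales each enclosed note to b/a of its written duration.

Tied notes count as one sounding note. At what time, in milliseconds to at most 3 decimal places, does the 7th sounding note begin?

note 7 onset = 9/2b = 1500.0ms

1. 0.0ms @ 0 + 200.0ms (3/5)
2. 200.0ms @ 3/5 + 400.0ms (6/5)
3. 600.0ms @ 9/5 + 200.0ms (3/5)
4. 800.0ms @ 12/5 + 200.0ms (3/5)
5. 1000.0ms @ 3 + 250.0ms (3/4)
6. 1250.0ms @ 15/4 + 250.0ms (3/4)
7. 1500.0ms @ 9/2 + 333.333ms (1)
8. 1833.333ms @ 11/2 + 166.667ms (1/2)
9. 2000.0ms @ 6 + 500.0ms (3/2)
10. 2500.0ms @ 15/2 + 500.0ms (3/2)
11. 3000.0ms @ 9 + 500.0ms (3/2)
12. 3500.0ms @ 21/2 + 500.0ms (3/2)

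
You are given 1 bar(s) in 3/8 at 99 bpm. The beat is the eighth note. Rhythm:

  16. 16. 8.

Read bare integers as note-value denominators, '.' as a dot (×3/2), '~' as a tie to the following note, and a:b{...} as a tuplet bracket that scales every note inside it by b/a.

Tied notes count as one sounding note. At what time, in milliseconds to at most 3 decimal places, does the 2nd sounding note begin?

1. 0.0ms @ 0 + 454.545ms (3/4)
2. 454.545ms @ 3/4 + 454.545ms (3/4)
3. 909.091ms @ 3/2 + 909.091ms (3/2)

note 2 onset = 3/4b = 454.545ms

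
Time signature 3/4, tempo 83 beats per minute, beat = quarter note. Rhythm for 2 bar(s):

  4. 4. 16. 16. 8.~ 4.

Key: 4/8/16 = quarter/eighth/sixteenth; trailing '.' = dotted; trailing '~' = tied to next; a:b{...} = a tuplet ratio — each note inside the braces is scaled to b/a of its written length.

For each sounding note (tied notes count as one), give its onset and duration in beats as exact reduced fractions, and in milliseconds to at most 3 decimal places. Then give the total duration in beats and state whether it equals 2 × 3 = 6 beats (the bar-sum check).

1) 0.0ms=0b +1084.337ms=3/2b
2) 1084.337ms=3/2b +1084.337ms=3/2b
3) 2168.675ms=3b +271.084ms=3/8b
4) 2439.759ms=27/8b +271.084ms=3/8b
5) 2710.843ms=15/4b +1626.506ms=9/4b
Σ=6b of 6 (83bpm 3/4) — PASS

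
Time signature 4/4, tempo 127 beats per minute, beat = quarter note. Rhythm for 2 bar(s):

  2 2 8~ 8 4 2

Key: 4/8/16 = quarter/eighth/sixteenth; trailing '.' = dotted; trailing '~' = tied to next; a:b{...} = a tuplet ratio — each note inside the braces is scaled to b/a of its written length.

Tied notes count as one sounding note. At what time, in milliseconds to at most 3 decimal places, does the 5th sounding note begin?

note 5 onset = 6b = 2834.646ms

1. 0.0ms @ 0 + 944.882ms (2)
2. 944.882ms @ 2 + 944.882ms (2)
3. 1889.764ms @ 4 + 472.441ms (1)
4. 2362.205ms @ 5 + 472.441ms (1)
5. 2834.646ms @ 6 + 944.882ms (2)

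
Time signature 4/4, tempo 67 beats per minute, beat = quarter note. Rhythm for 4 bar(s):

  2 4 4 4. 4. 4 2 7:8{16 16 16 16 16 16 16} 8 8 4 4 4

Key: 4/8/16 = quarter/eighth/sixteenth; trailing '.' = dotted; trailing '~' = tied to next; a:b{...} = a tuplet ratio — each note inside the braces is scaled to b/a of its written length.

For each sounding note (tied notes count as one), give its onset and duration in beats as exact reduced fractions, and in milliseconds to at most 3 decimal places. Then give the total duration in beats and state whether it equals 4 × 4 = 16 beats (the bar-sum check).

1) 0.0ms=0b +1791.045ms=2b
2) 1791.045ms=2b +895.522ms=1b
3) 2686.567ms=3b +895.522ms=1b
4) 3582.09ms=4b +1343.284ms=3/2b
5) 4925.373ms=11/2b +1343.284ms=3/2b
6) 6268.657ms=7b +895.522ms=1b
7) 7164.179ms=8b +1791.045ms=2b
8) 8955.224ms=10b +255.864ms=2/7b
9) 9211.087ms=72/7b +255.864ms=2/7b
10) 9466.951ms=74/7b +255.864ms=2/7b
11) 9722.814ms=76/7b +255.864ms=2/7b
12) 9978.678ms=78/7b +255.864ms=2/7b
13) 10234.542ms=80/7b +255.864ms=2/7b
14) 10490.405ms=82/7b +255.864ms=2/7b
15) 10746.269ms=12b +447.761ms=1/2b
16) 11194.03ms=25/2b +447.761ms=1/2b
17) 11641.791ms=13b +895.522ms=1b
18) 12537.313ms=14b +895.522ms=1b
19) 13432.836ms=15b +895.522ms=1b
Σ=16b of 16 (67bpm 4/4) — PASS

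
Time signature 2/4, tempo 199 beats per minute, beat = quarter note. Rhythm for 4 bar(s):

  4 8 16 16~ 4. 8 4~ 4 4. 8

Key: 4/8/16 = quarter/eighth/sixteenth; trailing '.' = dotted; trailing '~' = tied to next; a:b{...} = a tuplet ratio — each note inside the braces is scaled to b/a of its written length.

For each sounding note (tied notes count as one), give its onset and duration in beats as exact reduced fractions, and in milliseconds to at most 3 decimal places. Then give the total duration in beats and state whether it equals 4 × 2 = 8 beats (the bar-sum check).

1) 0.0ms=0b +301.508ms=1b
2) 301.508ms=1b +150.754ms=1/2b
3) 452.261ms=3/2b +75.377ms=1/4b
4) 527.638ms=7/4b +527.638ms=7/4b
5) 1055.276ms=7/2b +150.754ms=1/2b
6) 1206.03ms=4b +603.015ms=2b
7) 1809.045ms=6b +452.261ms=3/2b
8) 2261.307ms=15/2b +150.754ms=1/2b
Σ=8b of 8 (199bpm 2/4) — PASS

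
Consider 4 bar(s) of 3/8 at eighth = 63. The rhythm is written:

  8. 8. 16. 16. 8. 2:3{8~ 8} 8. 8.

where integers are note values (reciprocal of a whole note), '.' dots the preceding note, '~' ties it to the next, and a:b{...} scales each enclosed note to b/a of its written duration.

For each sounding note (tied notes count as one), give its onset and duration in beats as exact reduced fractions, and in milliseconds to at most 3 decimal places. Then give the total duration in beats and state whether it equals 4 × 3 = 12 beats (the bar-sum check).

1) 0.0ms=0b +1428.571ms=3/2b
2) 1428.571ms=3/2b +1428.571ms=3/2b
3) 2857.143ms=3b +714.286ms=3/4b
4) 3571.429ms=15/4b +714.286ms=3/4b
5) 4285.714ms=9/2b +1428.571ms=3/2b
6) 5714.286ms=6b +2857.143ms=3b
7) 8571.429ms=9b +1428.571ms=3/2b
8) 10000.0ms=21/2b +1428.571ms=3/2b
Σ=12b of 12 (63bpm 3/8) — PASS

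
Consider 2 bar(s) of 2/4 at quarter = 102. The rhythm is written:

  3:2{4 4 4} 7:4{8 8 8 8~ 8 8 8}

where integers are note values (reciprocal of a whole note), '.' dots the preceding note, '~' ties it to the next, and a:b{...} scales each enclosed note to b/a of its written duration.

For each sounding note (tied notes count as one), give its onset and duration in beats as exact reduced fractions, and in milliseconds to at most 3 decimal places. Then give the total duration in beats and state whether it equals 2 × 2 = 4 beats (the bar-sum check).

1) 0.0ms=0b +392.157ms=2/3b
2) 392.157ms=2/3b +392.157ms=2/3b
3) 784.314ms=4/3b +392.157ms=2/3b
4) 1176.471ms=2b +168.067ms=2/7b
5) 1344.538ms=16/7b +168.067ms=2/7b
6) 1512.605ms=18/7b +168.067ms=2/7b
7) 1680.672ms=20/7b +336.134ms=4/7b
8) 2016.807ms=24/7b +168.067ms=2/7b
9) 2184.874ms=26/7b +168.067ms=2/7b
Σ=4b of 4 (102bpm 2/4) — PASS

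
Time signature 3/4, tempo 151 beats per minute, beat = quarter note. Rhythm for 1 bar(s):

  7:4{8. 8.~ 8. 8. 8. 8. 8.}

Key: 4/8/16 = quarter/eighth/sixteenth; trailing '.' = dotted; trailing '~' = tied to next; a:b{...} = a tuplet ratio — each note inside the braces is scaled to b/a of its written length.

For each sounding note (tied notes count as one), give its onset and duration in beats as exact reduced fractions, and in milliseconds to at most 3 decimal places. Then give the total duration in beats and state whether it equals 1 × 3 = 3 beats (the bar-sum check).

1) 0.0ms=0b +170.293ms=3/7b
2) 170.293ms=3/7b +340.587ms=6/7b
3) 510.88ms=9/7b +170.293ms=3/7b
4) 681.173ms=12/7b +170.293ms=3/7b
5) 851.466ms=15/7b +170.293ms=3/7b
6) 1021.76ms=18/7b +170.293ms=3/7b
Σ=3b of 3 (151bpm 3/4) — PASS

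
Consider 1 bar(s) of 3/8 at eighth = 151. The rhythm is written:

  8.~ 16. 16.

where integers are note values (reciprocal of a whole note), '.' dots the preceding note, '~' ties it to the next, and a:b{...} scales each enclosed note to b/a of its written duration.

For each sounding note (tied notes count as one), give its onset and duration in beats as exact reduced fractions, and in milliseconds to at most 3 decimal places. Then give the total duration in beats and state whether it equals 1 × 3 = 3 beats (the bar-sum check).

1) 0.0ms=0b +894.04ms=9/4b
2) 894.04ms=9/4b +298.013ms=3/4b
Σ=3b of 3 (151bpm 3/8) — PASS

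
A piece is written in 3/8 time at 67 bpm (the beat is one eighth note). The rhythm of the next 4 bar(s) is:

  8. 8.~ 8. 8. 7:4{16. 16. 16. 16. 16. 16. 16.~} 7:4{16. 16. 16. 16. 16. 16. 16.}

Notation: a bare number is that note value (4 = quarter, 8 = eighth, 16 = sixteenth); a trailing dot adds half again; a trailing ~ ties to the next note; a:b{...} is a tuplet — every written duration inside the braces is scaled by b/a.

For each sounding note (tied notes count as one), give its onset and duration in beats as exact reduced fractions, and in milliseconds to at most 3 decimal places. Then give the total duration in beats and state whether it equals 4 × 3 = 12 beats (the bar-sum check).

1) 0.0ms=0b +1343.284ms=3/2b
2) 1343.284ms=3/2b +2686.567ms=3b
3) 4029.851ms=9/2b +1343.284ms=3/2b
4) 5373.134ms=6b +383.795ms=3/7b
5) 5756.93ms=45/7b +383.795ms=3/7b
6) 6140.725ms=48/7b +383.795ms=3/7b
7) 6524.52ms=51/7b +383.795ms=3/7b
8) 6908.316ms=54/7b +383.795ms=3/7b
9) 7292.111ms=57/7b +383.795ms=3/7b
10) 7675.906ms=60/7b +767.591ms=6/7b
11) 8443.497ms=66/7b +383.795ms=3/7b
12) 8827.292ms=69/7b +383.795ms=3/7b
13) 9211.087ms=72/7b +383.795ms=3/7b
14) 9594.883ms=75/7b +383.795ms=3/7b
15) 9978.678ms=78/7b +383.795ms=3/7b
16) 10362.473ms=81/7b +383.795ms=3/7b
Σ=12b of 12 (67bpm 3/8) — PASS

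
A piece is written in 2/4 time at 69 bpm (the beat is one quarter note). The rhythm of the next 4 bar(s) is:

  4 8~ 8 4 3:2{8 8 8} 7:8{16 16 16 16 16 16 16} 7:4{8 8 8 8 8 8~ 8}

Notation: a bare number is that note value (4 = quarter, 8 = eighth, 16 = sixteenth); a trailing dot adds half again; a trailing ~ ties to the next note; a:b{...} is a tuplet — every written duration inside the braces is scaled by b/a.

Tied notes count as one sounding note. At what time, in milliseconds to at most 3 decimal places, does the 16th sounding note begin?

note 16 onset = 46/7b = 5714.286ms

1. 0.0ms @ 0 + 869.565ms (1)
2. 869.565ms @ 1 + 869.565ms (1)
3. 1739.13ms @ 2 + 869.565ms (1)
4. 2608.696ms @ 3 + 289.855ms (1/3)
5. 2898.551ms @ 10/3 + 289.855ms (1/3)
6. 3188.406ms @ 11/3 + 289.855ms (1/3)
7. 3478.261ms @ 4 + 248.447ms (2/7)
8. 3726.708ms @ 30/7 + 248.447ms (2/7)
9. 3975.155ms @ 32/7 + 248.447ms (2/7)
10. 4223.602ms @ 34/7 + 248.447ms (2/7)
11. 4472.05ms @ 36/7 + 248.447ms (2/7)
12. 4720.497ms @ 38/7 + 248.447ms (2/7)
13. 4968.944ms @ 40/7 + 248.447ms (2/7)
14. 5217.391ms @ 6 + 248.447ms (2/7)
15. 5465.839ms @ 44/7 + 248.447ms (2/7)
16. 5714.286ms @ 46/7 + 248.447ms (2/7)
17. 5962.733ms @ 48/7 + 248.447ms (2/7)
18. 6211.18ms @ 50/7 + 248.447ms (2/7)
19. 6459.627ms @ 52/7 + 496.894ms (4/7)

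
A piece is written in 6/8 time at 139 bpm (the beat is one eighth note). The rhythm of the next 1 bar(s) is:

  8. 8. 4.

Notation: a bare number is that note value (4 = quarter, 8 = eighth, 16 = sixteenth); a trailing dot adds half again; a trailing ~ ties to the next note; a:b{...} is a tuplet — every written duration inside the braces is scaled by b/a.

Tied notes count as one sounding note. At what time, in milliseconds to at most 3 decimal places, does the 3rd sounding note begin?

1. 0.0ms @ 0 + 647.482ms (3/2)
2. 647.482ms @ 3/2 + 647.482ms (3/2)
3. 1294.964ms @ 3 + 1294.964ms (3)

note 3 onset = 3b = 1294.964ms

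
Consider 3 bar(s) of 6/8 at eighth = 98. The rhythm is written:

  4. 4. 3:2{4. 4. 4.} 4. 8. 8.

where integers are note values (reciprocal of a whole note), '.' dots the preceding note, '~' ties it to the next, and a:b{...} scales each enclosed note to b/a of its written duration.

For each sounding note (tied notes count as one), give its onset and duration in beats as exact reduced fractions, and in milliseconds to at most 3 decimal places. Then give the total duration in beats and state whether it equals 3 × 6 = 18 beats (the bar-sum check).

1) 0.0ms=0b +1836.735ms=3b
2) 1836.735ms=3b +1836.735ms=3b
3) 3673.469ms=6b +1224.49ms=2b
4) 4897.959ms=8b +1224.49ms=2b
5) 6122.449ms=10b +1224.49ms=2b
6) 7346.939ms=12b +1836.735ms=3b
7) 9183.673ms=15b +918.367ms=3/2b
8) 10102.041ms=33/2b +918.367ms=3/2b
Σ=18b of 18 (98bpm 6/8) — PASS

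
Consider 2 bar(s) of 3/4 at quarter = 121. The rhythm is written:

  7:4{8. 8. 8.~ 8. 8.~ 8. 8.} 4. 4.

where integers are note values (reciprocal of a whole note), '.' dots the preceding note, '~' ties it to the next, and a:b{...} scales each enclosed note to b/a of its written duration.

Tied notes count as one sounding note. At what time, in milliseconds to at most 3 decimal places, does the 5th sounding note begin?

1. 0.0ms @ 0 + 212.515ms (3/7)
2. 212.515ms @ 3/7 + 212.515ms (3/7)
3. 425.03ms @ 6/7 + 425.03ms (6/7)
4. 850.059ms @ 12/7 + 425.03ms (6/7)
5. 1275.089ms @ 18/7 + 212.515ms (3/7)
6. 1487.603ms @ 3 + 743.802ms (3/2)
7. 2231.405ms @ 9/2 + 743.802ms (3/2)

note 5 onset = 18/7b = 1275.089ms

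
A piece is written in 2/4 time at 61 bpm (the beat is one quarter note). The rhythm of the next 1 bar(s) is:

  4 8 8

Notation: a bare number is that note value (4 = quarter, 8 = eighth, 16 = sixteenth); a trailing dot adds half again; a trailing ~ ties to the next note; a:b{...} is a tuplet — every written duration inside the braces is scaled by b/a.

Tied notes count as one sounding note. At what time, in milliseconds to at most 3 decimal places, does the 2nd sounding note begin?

1. 0.0ms @ 0 + 983.607ms (1)
2. 983.607ms @ 1 + 491.803ms (1/2)
3. 1475.41ms @ 3/2 + 491.803ms (1/2)

note 2 onset = 1b = 983.607ms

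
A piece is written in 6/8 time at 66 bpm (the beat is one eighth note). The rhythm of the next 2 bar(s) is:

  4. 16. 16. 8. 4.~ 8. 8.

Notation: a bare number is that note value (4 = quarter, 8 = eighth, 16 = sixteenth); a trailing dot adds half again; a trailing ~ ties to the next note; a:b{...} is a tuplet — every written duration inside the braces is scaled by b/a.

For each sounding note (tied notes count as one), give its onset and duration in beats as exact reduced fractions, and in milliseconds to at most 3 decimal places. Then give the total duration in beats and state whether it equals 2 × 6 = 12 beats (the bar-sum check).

1) 0.0ms=0b +2727.273ms=3b
2) 2727.273ms=3b +681.818ms=3/4b
3) 3409.091ms=15/4b +681.818ms=3/4b
4) 4090.909ms=9/2b +1363.636ms=3/2b
5) 5454.545ms=6b +4090.909ms=9/2b
6) 9545.455ms=21/2b +1363.636ms=3/2b
Σ=12b of 12 (66bpm 6/8) — PASS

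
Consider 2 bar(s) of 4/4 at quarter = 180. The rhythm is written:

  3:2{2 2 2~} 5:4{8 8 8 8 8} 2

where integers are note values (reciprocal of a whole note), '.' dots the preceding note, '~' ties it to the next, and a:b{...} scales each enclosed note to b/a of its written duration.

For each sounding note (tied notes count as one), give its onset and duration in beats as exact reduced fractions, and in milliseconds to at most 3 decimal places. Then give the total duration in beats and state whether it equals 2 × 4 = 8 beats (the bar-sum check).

1) 0.0ms=0b +444.444ms=4/3b
2) 444.444ms=4/3b +444.444ms=4/3b
3) 888.889ms=8/3b +577.778ms=26/15b
4) 1466.667ms=22/5b +133.333ms=2/5b
5) 1600.0ms=24/5b +133.333ms=2/5b
6) 1733.333ms=26/5b +133.333ms=2/5b
7) 1866.667ms=28/5b +133.333ms=2/5b
8) 2000.0ms=6b +666.667ms=2b
Σ=8b of 8 (180bpm 4/4) — PASS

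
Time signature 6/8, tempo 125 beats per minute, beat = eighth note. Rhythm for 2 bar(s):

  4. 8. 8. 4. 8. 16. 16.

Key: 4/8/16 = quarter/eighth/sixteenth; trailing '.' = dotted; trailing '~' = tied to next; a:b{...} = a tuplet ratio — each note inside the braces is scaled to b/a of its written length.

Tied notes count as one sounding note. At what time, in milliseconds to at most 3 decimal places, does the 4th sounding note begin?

note 4 onset = 6b = 2880.0ms

1. 0.0ms @ 0 + 1440.0ms (3)
2. 1440.0ms @ 3 + 720.0ms (3/2)
3. 2160.0ms @ 9/2 + 720.0ms (3/2)
4. 2880.0ms @ 6 + 1440.0ms (3)
5. 4320.0ms @ 9 + 720.0ms (3/2)
6. 5040.0ms @ 21/2 + 360.0ms (3/4)
7. 5400.0ms @ 45/4 + 360.0ms (3/4)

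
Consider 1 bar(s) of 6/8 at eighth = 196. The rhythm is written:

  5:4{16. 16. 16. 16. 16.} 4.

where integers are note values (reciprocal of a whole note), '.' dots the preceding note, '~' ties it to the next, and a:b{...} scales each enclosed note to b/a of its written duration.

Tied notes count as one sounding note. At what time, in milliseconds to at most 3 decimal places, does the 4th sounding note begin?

1. 0.0ms @ 0 + 183.673ms (3/5)
2. 183.673ms @ 3/5 + 183.673ms (3/5)
3. 367.347ms @ 6/5 + 183.673ms (3/5)
4. 551.02ms @ 9/5 + 183.673ms (3/5)
5. 734.694ms @ 12/5 + 183.673ms (3/5)
6. 918.367ms @ 3 + 918.367ms (3)

note 4 onset = 9/5b = 551.02ms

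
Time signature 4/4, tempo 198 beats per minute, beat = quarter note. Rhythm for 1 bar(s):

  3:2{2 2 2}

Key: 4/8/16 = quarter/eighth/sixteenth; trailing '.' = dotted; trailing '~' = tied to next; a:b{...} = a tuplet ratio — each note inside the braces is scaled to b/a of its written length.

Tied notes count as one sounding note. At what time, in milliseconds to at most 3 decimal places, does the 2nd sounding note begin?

1. 0.0ms @ 0 + 404.04ms (4/3)
2. 404.04ms @ 4/3 + 404.04ms (4/3)
3. 808.081ms @ 8/3 + 404.04ms (4/3)

note 2 onset = 4/3b = 404.04ms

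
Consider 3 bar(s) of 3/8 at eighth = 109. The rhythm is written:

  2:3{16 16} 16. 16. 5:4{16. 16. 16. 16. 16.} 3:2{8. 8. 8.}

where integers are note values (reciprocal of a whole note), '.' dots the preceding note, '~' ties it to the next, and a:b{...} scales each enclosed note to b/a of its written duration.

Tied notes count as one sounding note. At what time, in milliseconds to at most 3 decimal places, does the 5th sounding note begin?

1. 0.0ms @ 0 + 412.844ms (3/4)
2. 412.844ms @ 3/4 + 412.844ms (3/4)
3. 825.688ms @ 3/2 + 412.844ms (3/4)
4. 1238.532ms @ 9/4 + 412.844ms (3/4)
5. 1651.376ms @ 3 + 330.275ms (3/5)
6. 1981.651ms @ 18/5 + 330.275ms (3/5)
7. 2311.927ms @ 21/5 + 330.275ms (3/5)
8. 2642.202ms @ 24/5 + 330.275ms (3/5)
9. 2972.477ms @ 27/5 + 330.275ms (3/5)
10. 3302.752ms @ 6 + 550.459ms (1)
11. 3853.211ms @ 7 + 550.459ms (1)
12. 4403.67ms @ 8 + 550.459ms (1)

note 5 onset = 3b = 1651.376ms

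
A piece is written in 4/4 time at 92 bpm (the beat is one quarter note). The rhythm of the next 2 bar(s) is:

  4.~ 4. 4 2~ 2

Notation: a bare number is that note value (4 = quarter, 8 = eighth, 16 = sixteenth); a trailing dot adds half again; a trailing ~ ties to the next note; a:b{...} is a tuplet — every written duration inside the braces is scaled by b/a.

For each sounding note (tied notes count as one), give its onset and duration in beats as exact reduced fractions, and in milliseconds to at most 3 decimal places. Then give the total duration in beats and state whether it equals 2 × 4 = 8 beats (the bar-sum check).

1) 0.0ms=0b +1956.522ms=3b
2) 1956.522ms=3b +652.174ms=1b
3) 2608.696ms=4b +2608.696ms=4b
Σ=8b of 8 (92bpm 4/4) — PASS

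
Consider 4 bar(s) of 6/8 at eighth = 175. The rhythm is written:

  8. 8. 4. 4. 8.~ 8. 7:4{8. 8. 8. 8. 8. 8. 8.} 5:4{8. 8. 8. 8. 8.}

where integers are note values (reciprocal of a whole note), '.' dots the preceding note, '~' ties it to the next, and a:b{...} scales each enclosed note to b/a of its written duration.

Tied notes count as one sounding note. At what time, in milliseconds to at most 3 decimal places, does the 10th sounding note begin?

1. 0.0ms @ 0 + 514.286ms (3/2)
2. 514.286ms @ 3/2 + 514.286ms (3/2)
3. 1028.571ms @ 3 + 1028.571ms (3)
4. 2057.143ms @ 6 + 1028.571ms (3)
5. 3085.714ms @ 9 + 1028.571ms (3)
6. 4114.286ms @ 12 + 293.878ms (6/7)
7. 4408.163ms @ 90/7 + 293.878ms (6/7)
8. 4702.041ms @ 96/7 + 293.878ms (6/7)
9. 4995.918ms @ 102/7 + 293.878ms (6/7)
10. 5289.796ms @ 108/7 + 293.878ms (6/7)
11. 5583.673ms @ 114/7 + 293.878ms (6/7)
12. 5877.551ms @ 120/7 + 293.878ms (6/7)
13. 6171.429ms @ 18 + 411.429ms (6/5)
14. 6582.857ms @ 96/5 + 411.429ms (6/5)
15. 6994.286ms @ 102/5 + 411.429ms (6/5)
16. 7405.714ms @ 108/5 + 411.429ms (6/5)
17. 7817.143ms @ 114/5 + 411.429ms (6/5)

note 10 onset = 108/7b = 5289.796ms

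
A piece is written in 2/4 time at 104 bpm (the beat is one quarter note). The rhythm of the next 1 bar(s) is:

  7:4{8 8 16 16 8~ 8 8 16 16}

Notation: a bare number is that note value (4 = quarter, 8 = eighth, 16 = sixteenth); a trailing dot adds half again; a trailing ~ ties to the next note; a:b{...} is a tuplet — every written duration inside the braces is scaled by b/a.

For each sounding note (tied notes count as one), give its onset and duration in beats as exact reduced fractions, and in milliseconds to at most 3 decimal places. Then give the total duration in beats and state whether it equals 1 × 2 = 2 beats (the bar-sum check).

1) 0.0ms=0b +164.835ms=2/7b
2) 164.835ms=2/7b +164.835ms=2/7b
3) 329.67ms=4/7b +82.418ms=1/7b
4) 412.088ms=5/7b +82.418ms=1/7b
5) 494.505ms=6/7b +329.67ms=4/7b
6) 824.176ms=10/7b +164.835ms=2/7b
7) 989.011ms=12/7b +82.418ms=1/7b
8) 1071.429ms=13/7b +82.418ms=1/7b
Σ=2b of 2 (104bpm 2/4) — PASS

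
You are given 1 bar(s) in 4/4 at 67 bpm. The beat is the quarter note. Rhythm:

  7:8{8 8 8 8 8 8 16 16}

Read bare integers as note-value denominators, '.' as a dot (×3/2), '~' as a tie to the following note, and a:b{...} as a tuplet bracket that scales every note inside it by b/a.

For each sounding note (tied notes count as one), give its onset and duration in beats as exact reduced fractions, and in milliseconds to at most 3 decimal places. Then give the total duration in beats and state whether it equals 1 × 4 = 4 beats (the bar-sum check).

1) 0.0ms=0b +511.727ms=4/7b
2) 511.727ms=4/7b +511.727ms=4/7b
3) 1023.454ms=8/7b +511.727ms=4/7b
4) 1535.181ms=12/7b +511.727ms=4/7b
5) 2046.908ms=16/7b +511.727ms=4/7b
6) 2558.635ms=20/7b +511.727ms=4/7b
7) 3070.362ms=24/7b +255.864ms=2/7b
8) 3326.226ms=26/7b +255.864ms=2/7b
Σ=4b of 4 (67bpm 4/4) — PASS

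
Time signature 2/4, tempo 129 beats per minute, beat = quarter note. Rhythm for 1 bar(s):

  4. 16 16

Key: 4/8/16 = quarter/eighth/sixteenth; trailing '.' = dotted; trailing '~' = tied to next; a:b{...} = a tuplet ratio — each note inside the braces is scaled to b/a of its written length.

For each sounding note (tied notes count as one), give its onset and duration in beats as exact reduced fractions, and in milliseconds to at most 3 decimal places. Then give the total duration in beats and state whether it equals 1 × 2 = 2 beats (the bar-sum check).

1) 0.0ms=0b +697.674ms=3/2b
2) 697.674ms=3/2b +116.279ms=1/4b
3) 813.953ms=7/4b +116.279ms=1/4b
Σ=2b of 2 (129bpm 2/4) — PASS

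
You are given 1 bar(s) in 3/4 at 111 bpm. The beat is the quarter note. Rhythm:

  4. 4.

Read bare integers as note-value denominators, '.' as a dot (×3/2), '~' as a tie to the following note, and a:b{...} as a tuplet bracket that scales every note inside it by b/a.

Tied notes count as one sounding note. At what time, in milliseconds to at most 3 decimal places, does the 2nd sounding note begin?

1. 0.0ms @ 0 + 810.811ms (3/2)
2. 810.811ms @ 3/2 + 810.811ms (3/2)

note 2 onset = 3/2b = 810.811ms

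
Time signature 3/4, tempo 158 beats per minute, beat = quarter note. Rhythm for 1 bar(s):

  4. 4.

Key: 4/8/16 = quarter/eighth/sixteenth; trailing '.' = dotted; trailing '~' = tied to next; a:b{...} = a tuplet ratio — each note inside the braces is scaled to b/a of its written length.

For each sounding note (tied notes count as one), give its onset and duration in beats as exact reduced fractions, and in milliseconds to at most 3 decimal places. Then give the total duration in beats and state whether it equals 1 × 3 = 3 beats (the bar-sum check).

1) 0.0ms=0b +569.62ms=3/2b
2) 569.62ms=3/2b +569.62ms=3/2b
Σ=3b of 3 (158bpm 3/4) — PASS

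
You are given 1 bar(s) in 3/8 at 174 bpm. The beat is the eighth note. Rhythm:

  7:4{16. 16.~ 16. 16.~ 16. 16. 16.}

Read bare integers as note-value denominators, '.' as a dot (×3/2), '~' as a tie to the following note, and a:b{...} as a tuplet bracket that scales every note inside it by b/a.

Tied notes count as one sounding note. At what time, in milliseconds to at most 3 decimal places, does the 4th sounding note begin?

note 4 onset = 15/7b = 738.916ms

1. 0.0ms @ 0 + 147.783ms (3/7)
2. 147.783ms @ 3/7 + 295.567ms (6/7)
3. 443.35ms @ 9/7 + 295.567ms (6/7)
4. 738.916ms @ 15/7 + 147.783ms (3/7)
5. 886.7ms @ 18/7 + 147.783ms (3/7)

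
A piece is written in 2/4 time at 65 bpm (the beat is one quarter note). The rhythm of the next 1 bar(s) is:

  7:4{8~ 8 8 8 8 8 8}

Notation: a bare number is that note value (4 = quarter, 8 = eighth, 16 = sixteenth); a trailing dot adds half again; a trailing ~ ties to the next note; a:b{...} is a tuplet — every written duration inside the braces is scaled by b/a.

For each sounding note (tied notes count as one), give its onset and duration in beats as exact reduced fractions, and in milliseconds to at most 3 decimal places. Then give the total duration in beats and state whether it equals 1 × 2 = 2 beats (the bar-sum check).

1) 0.0ms=0b +527.473ms=4/7b
2) 527.473ms=4/7b +263.736ms=2/7b
3) 791.209ms=6/7b +263.736ms=2/7b
4) 1054.945ms=8/7b +263.736ms=2/7b
5) 1318.681ms=10/7b +263.736ms=2/7b
6) 1582.418ms=12/7b +263.736ms=2/7b
Σ=2b of 2 (65bpm 2/4) — PASS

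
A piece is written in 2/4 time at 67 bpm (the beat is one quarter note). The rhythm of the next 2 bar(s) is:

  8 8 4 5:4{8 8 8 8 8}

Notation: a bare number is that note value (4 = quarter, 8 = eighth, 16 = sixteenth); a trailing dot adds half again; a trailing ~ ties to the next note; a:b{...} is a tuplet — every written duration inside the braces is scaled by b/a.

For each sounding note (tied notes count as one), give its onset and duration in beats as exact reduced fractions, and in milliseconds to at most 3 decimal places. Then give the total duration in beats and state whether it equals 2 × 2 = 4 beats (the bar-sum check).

1) 0.0ms=0b +447.761ms=1/2b
2) 447.761ms=1/2b +447.761ms=1/2b
3) 895.522ms=1b +895.522ms=1b
4) 1791.045ms=2b +358.209ms=2/5b
5) 2149.254ms=12/5b +358.209ms=2/5b
6) 2507.463ms=14/5b +358.209ms=2/5b
7) 2865.672ms=16/5b +358.209ms=2/5b
8) 3223.881ms=18/5b +358.209ms=2/5b
Σ=4b of 4 (67bpm 2/4) — PASS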